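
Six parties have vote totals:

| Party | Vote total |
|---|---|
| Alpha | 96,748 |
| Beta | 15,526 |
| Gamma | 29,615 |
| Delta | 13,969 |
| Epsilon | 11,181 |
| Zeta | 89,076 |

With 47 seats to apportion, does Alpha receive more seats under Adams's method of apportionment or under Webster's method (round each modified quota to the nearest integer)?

Webster

Adams: Alpha 17, Beta 3, Gamma 6, Delta 3, Epsilon 2, Zeta 16.
Webster: Alpha 18, Beta 3, Gamma 5, Delta 3, Epsilon 2, Zeta 16.
Alpha gets 17 under Adams and 18 under Webster.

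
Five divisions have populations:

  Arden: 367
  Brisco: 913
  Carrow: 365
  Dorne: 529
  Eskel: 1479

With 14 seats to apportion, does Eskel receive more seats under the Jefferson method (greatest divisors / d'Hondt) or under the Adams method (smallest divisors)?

Jefferson

Jefferson: Arden 1, Brisco 4, Carrow 1, Dorne 2, Eskel 6.
Adams: Arden 2, Brisco 3, Carrow 2, Dorne 2, Eskel 5.
Eskel gets 6 under Jefferson and 5 under Adams.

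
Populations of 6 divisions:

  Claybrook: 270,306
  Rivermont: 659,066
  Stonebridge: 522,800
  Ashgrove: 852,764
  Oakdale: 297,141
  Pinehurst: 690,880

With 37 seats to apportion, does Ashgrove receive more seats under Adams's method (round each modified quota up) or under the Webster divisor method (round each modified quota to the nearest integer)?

Adams: Claybrook 3, Rivermont 7, Stonebridge 6, Ashgrove 9, Oakdale 4, Pinehurst 8.
Webster: Claybrook 3, Rivermont 7, Stonebridge 6, Ashgrove 10, Oakdale 3, Pinehurst 8.
Ashgrove gets 9 under Adams and 10 under Webster.

Webster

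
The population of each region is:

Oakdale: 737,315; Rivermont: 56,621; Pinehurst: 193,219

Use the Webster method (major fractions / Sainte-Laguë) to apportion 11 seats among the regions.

Standard divisor 987155/11 ≈ 89741.364; standard quotas: Oakdale 8.216, Rivermont 0.631, Pinehurst 2.153.
Rounding to the nearest integer gives Oakdale 8, Rivermont 1, Pinehurst 2 — total 11, matching the house size, so no adjustment is needed.

Oakdale 8; Rivermont 1; Pinehurst 2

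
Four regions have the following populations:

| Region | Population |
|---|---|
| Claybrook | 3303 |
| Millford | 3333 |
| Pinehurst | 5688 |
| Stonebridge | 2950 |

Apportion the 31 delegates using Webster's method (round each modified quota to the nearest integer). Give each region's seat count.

Standard divisor 15274/31 ≈ 492.71; standard quotas: Claybrook 6.704, Millford 6.765, Pinehurst 11.544, Stonebridge 5.987.
Rounding to the nearest integer gives 7, 7, 12, 6 = 32 seats, so the divisor must be adjusted.
With modified divisor 500: modified quotas Claybrook 6.606, Millford 6.666, Pinehurst 11.376, Stonebridge 5.900.
Rounding to the nearest integer: Claybrook 7, Millford 7, Pinehurst 11, Stonebridge 6 (total 31).

Claybrook 7, Millford 7, Pinehurst 11, Stonebridge 6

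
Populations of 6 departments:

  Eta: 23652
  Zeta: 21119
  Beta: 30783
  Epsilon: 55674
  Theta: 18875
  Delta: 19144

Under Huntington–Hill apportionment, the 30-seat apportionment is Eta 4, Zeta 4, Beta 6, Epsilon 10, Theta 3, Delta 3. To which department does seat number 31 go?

Delta

Priority for the next seat is population ÷ (√(s·(s+1))).
Priorities: Eta 5288.748, Zeta 4722.352, Beta 4749.920, Epsilon 5308.308, Theta 5448.743, Delta 5526.397.
Highest priority: Delta.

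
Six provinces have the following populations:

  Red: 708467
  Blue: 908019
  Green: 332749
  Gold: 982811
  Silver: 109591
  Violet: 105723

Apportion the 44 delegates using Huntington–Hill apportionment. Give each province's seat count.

Red=10; Blue=12; Green=5; Gold=13; Silver=2; Violet=2

With divisor 73628: modified quotas Red 9.622, Blue 12.333, Green 4.519, Gold 13.348, Silver 1.488, Violet 1.436.
Geometric-mean thresholds: Red √(9·10)=9.487, Blue √(12·13)=12.490, Green √(4·5)=4.472, Gold √(13·14)=13.491, Silver √(1·2)=1.414, Violet √(1·2)=1.414.
Each quota rounded against its threshold gives Red 10, Blue 12, Green 5, Gold 13, Silver 2, Violet 2 (total 44).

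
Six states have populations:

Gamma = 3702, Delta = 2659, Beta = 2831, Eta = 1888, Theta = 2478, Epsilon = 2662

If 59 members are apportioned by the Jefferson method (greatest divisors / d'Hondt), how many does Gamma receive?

13

Standard divisor 16220/59 ≈ 274.915; standard quotas: Gamma 13.466, Delta 9.672, Beta 10.298, Eta 6.868, Theta 9.014, Epsilon 9.683.
Rounding down gives 13, 9, 10, 6, 9, 9 = 56 seats, so the divisor must be adjusted.
With modified divisor 265: modified quotas Gamma 13.970, Delta 10.034, Beta 10.683, Eta 7.125, Theta 9.351, Epsilon 10.045.
Rounding down: Gamma 13, Delta 10, Beta 10, Eta 7, Theta 9, Epsilon 10 (total 59).
Gamma receives 13.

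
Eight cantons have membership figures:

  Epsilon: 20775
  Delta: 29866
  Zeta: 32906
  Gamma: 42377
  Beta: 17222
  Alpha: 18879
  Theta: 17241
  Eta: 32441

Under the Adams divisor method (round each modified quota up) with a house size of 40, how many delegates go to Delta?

6

Standard divisor 211707/40 ≈ 5292.675; standard quotas: Epsilon 3.925, Delta 5.643, Zeta 6.217, Gamma 8.007, Beta 3.254, Alpha 3.567, Theta 3.258, Eta 6.129.
Rounding up gives 4, 6, 7, 9, 4, 4, 4, 7 = 45 seats, so the divisor must be adjusted.
With modified divisor 5900: modified quotas Epsilon 3.521, Delta 5.062, Zeta 5.577, Gamma 7.183, Beta 2.919, Alpha 3.200, Theta 2.922, Eta 5.498.
Rounding up: Epsilon 4, Delta 6, Zeta 6, Gamma 8, Beta 3, Alpha 4, Theta 3, Eta 6 (total 40).
Delta receives 6.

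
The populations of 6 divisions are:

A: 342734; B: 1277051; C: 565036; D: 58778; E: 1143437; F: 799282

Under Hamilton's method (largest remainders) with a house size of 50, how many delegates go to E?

14

Total 4186318; standard divisor 4186318/50 ≈ 83726.36.
Standard quotas: A 4.0935, B 15.2527, C 6.7486, D 0.7020, E 13.6568, F 9.5464.
Lower quotas: A 4, B 15, C 6, D 0, E 13, F 9 (sum 47, leaving 3 seats).
Remainders in descending order: C 0.7486, D 0.7020, E 0.6568, F 0.5464, B 0.2527, A 0.0935.
The surplus seats go to C, D, E.
E receives 14.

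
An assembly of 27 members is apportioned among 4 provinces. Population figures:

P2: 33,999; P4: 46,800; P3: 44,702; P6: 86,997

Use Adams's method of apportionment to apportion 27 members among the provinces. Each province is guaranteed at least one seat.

P2 4, P4 6, P3 6, P6 11

Standard divisor 212498/27 ≈ 7870.296; standard quotas: P2 4.320, P4 5.946, P3 5.680, P6 11.054.
Rounding up gives 5, 6, 6, 12 = 29 seats, so the divisor must be adjusted.
With modified divisor 8600: modified quotas P2 3.953, P4 5.442, P3 5.198, P6 10.116.
Rounding up: P2 4, P4 6, P3 6, P6 11 (total 27).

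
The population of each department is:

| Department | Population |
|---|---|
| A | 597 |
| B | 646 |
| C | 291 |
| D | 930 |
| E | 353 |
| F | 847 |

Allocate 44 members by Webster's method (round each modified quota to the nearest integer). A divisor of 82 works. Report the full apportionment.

A 7, B 8, C 4, D 11, E 4, F 10

With modified divisor 82: modified quotas A 7.280, B 7.878, C 3.549, D 11.341, E 4.305, F 10.329.
Rounding to the nearest integer: A 7, B 8, C 4, D 11, E 4, F 10 (total 44).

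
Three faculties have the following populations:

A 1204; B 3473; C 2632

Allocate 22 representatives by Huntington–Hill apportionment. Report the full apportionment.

A 4, B 10, C 8

With divisor 339: modified quotas A 3.552, B 10.245, C 7.764.
Geometric-mean thresholds: A √(3·4)=3.464, B √(10·11)=10.488, C √(7·8)=7.483.
Each quota rounded against its threshold gives A 4, B 10, C 8 (total 22).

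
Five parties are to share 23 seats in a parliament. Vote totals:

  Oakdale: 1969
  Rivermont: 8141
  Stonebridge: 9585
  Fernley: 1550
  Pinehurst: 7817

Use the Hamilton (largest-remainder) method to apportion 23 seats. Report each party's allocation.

Standard divisor: 29062 ÷ 23 ≈ 1263.565.
Standard quotas: Oakdale 1.5583, Rivermont 6.4429, Stonebridge 7.5857, Fernley 1.2267, Pinehurst 6.1865.
Lower quotas: Oakdale 1, Rivermont 6, Stonebridge 7, Fernley 1, Pinehurst 6 (sum 21, leaving 2 seats).
Remainders in descending order: Stonebridge 0.5857, Oakdale 0.5583, Rivermont 0.4429, Fernley 0.2267, Pinehurst 0.1865.
The surplus seats go to Stonebridge, Oakdale.

Oakdale: 2; Rivermont: 6; Stonebridge: 8; Fernley: 1; Pinehurst: 6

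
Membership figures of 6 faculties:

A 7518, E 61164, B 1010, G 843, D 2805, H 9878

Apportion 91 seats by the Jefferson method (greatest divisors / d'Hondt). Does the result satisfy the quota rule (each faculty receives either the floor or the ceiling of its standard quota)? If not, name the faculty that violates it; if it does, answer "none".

E

Standard quotas: A 8.221, E 66.884, B 1.104, G 0.922, D 3.067, H 10.802.
Jefferson allocation: A 8, E 68, B 1, G 0, D 3, H 11.
E has quota 66.884 (lower 66, upper 67) but receives 68 — outside the quota interval.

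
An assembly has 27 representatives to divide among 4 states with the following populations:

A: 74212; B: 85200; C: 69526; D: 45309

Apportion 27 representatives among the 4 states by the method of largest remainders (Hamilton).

A 7, B 8, C 7, D 5

The standard divisor is 274247/27 ≈ 10157.296.
Standard quotas: A 7.3063, B 8.3881, C 6.8449, D 4.4607.
Lower quotas: A 7, B 8, C 6, D 4 (sum 25, leaving 2 seats).
Remainders in descending order: C 0.8449, D 0.4607, B 0.3881, A 0.3063.
Largest remainders: C, D receive the extra seats.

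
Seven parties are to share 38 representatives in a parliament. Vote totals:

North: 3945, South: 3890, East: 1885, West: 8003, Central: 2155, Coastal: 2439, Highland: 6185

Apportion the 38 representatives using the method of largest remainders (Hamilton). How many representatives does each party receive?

North 5, South 5, East 3, West 11, Central 3, Coastal 3, Highland 8

Standard divisor: 28502 ÷ 38 ≈ 750.053.
Standard quotas: North 5.2596, South 5.1863, East 2.5132, West 10.6699, Central 2.8731, Coastal 3.2518, Highland 8.2461.
Lower quotas: North 5, South 5, East 2, West 10, Central 2, Coastal 3, Highland 8 (sum 35, leaving 3 seats).
Remainders in descending order: Central 0.8731, West 0.6699, East 0.5132, North 0.2596, Coastal 0.2518, Highland 0.2461, South 0.1863.
The surplus seats go to Central, West, East.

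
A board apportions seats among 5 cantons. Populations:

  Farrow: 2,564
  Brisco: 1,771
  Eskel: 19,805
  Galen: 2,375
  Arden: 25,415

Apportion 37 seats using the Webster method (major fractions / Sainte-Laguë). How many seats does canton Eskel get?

14

Standard divisor 51930/37 ≈ 1403.514; standard quotas: Farrow 1.827, Brisco 1.262, Eskel 14.111, Galen 1.692, Arden 18.108.
Rounding to the nearest integer gives Farrow 2, Brisco 1, Eskel 14, Galen 2, Arden 18 — total 37, matching the house size, so no adjustment is needed.
Eskel receives 14.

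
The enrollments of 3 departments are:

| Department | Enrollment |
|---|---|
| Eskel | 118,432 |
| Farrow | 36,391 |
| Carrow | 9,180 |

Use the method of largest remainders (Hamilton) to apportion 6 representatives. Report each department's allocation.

Eskel 4, Farrow 1, Carrow 1

Total 164003; standard divisor 164003/6 ≈ 27333.833.
Standard quotas: Eskel 4.3328, Farrow 1.3314, Carrow 0.3358.
Lower quotas: Eskel 4, Farrow 1, Carrow 0 (sum 5, leaving 1 seat).
Remainders in descending order: Carrow 0.3358, Eskel 0.3328, Farrow 0.3314.
The surplus seat goes to Carrow.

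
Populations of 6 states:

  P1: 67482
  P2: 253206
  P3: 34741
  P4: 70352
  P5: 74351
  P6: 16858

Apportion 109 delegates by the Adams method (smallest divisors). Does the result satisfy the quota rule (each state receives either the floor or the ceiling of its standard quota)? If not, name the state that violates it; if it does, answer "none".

P2

Standard quotas: P1 14.228, P2 53.385, P3 7.325, P4 14.833, P5 15.676, P6 3.554.
Adams allocation: P1 14, P2 52, P3 8, P4 15, P5 16, P6 4.
P2 has quota 53.385 (lower 53, upper 54) but receives 52 — outside the quota interval.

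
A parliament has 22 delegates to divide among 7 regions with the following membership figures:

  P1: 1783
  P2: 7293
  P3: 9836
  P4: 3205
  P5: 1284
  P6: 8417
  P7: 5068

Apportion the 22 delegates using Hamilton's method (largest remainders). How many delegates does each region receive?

P1=1, P2=4, P3=6, P4=2, P5=1, P6=5, P7=3

The standard divisor is 36886/22 ≈ 1676.636.
Standard quotas: P1 1.0634, P2 4.3498, P3 5.8665, P4 1.9116, P5 0.7658, P6 5.0202, P7 3.0227.
Lower quotas: P1 1, P2 4, P3 5, P4 1, P5 0, P6 5, P7 3 (sum 19, leaving 3 seats).
Remainders in descending order: P4 0.9116, P3 0.8665, P5 0.7658, P2 0.3498, P1 0.0634, P7 0.0227, P6 0.0202.
The surplus seats go to P4, P3, P5.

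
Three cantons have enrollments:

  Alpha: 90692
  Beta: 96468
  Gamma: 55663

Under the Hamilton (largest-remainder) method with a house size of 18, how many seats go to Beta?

Total 242823; standard divisor 242823/18 ≈ 13490.167.
Standard quotas: Alpha 6.7228, Beta 7.1510, Gamma 4.1262.
Lower quotas: Alpha 6, Beta 7, Gamma 4 (sum 17, leaving 1 seat).
Remainders in descending order: Alpha 0.7228, Beta 0.1510, Gamma 0.1262.
The surplus seat goes to Alpha.
Beta receives 7.

7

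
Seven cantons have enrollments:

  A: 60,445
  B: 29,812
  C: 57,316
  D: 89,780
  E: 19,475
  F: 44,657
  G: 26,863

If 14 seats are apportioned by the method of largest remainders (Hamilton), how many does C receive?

Standard divisor: 328348 ÷ 14 ≈ 23453.429.
Standard quotas: A 2.5772, B 1.2711, C 2.4438, D 3.8280, E 0.8304, F 1.9041, G 1.1454.
Lower quotas: A 2, B 1, C 2, D 3, E 0, F 1, G 1 (sum 10, leaving 4 seats).
Remainders in descending order: F 0.9041, E 0.8304, D 0.8280, A 0.5772, C 0.4438, B 0.2711, G 0.1454.
The surplus seats go to F, E, D, A.
C receives 2.

2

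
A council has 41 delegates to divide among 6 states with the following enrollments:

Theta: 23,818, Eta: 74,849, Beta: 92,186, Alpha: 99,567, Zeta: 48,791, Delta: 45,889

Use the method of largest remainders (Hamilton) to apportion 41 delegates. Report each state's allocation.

Standard divisor: 385100 ÷ 41 ≈ 9392.683.
Standard quotas: Theta 2.5358, Eta 7.9689, Beta 9.8147, Alpha 10.6005, Zeta 5.1946, Delta 4.8856.
Lower quotas: Theta 2, Eta 7, Beta 9, Alpha 10, Zeta 5, Delta 4 (sum 37, leaving 4 seats).
Remainders in descending order: Eta 0.9689, Delta 0.8856, Beta 0.8147, Alpha 0.6005, Theta 0.5358, Zeta 0.1946.
The surplus seats go to Eta, Delta, Beta, Alpha.

Theta 2, Eta 8, Beta 10, Alpha 11, Zeta 5, Delta 5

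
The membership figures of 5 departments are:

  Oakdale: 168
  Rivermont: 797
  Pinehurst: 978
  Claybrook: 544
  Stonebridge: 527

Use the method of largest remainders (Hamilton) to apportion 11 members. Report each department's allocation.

Standard divisor: 3014 ÷ 11 = 274.
Standard quotas: Oakdale 0.613, Rivermont 2.909, Pinehurst 3.569, Claybrook 1.985, Stonebridge 1.923.
Lower quotas: Oakdale 0, Rivermont 2, Pinehurst 3, Claybrook 1, Stonebridge 1 (sum 7, leaving 4 seats).
Remainders in descending order: Claybrook 0.985, Stonebridge 0.923, Rivermont 0.909, Oakdale 0.613, Pinehurst 0.569.
Largest remainders: Claybrook, Stonebridge, Rivermont, Oakdale receive the extra seats.

Oakdale 1, Rivermont 3, Pinehurst 3, Claybrook 2, Stonebridge 2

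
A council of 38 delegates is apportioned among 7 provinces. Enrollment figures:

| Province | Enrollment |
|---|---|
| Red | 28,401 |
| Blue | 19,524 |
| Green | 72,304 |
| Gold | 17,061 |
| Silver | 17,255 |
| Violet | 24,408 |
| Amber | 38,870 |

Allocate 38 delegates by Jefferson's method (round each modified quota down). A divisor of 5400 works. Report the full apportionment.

With modified divisor 5400: modified quotas Red 5.259, Blue 3.616, Green 13.390, Gold 3.159, Silver 3.195, Violet 4.520, Amber 7.198.
Rounding down: Red 5, Blue 3, Green 13, Gold 3, Silver 3, Violet 4, Amber 7 (total 38).

Red 5; Blue 3; Green 13; Gold 3; Silver 3; Violet 4; Amber 7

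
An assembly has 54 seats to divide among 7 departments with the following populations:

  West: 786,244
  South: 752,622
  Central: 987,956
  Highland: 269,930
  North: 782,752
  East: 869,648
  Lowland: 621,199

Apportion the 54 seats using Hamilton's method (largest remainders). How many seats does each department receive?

West 8, South 8, Central 11, Highland 3, North 8, East 9, Lowland 7

Total 5070351; standard divisor 5070351/54 ≈ 93895.389.
Standard quotas: West 8.3736, South 8.0155, Central 10.5219, Highland 2.8748, North 8.3364, East 9.2619, Lowland 6.6159.
Lower quotas: West 8, South 8, Central 10, Highland 2, North 8, East 9, Lowland 6 (sum 51, leaving 3 seats).
Remainders in descending order: Highland 0.8748, Lowland 0.6159, Central 0.5219, West 0.3736, North 0.3364, East 0.2619, South 0.0155.
Largest remainders: Highland, Lowland, Central receive the extra seats.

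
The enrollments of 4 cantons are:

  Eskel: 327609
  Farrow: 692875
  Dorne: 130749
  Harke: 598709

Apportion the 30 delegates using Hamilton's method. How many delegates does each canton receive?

The standard divisor is 1749942/30 ≈ 58331.4.
Standard quotas: Eskel 5.6163, Farrow 11.8783, Dorne 2.2415, Harke 10.2639.
Lower quotas: Eskel 5, Farrow 11, Dorne 2, Harke 10 (sum 28, leaving 2 seats).
Remainders in descending order: Farrow 0.8783, Eskel 0.6163, Harke 0.2639, Dorne 0.2415.
The surplus seats go to Farrow, Eskel.

Eskel: 6, Farrow: 12, Dorne: 2, Harke: 10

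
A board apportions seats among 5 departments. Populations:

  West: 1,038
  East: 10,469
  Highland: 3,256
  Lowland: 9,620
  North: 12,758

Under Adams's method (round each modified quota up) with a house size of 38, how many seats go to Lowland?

10

Standard divisor 37141/38 ≈ 977.395; standard quotas: West 1.062, East 10.711, Highland 3.331, Lowland 9.842, North 13.053.
Rounding up gives 2, 11, 4, 10, 14 = 41 seats, so the divisor must be adjusted.
With modified divisor 1060: modified quotas West 0.979, East 9.876, Highland 3.072, Lowland 9.075, North 12.036.
Rounding up: West 1, East 10, Highland 4, Lowland 10, North 13 (total 38).
Lowland receives 10.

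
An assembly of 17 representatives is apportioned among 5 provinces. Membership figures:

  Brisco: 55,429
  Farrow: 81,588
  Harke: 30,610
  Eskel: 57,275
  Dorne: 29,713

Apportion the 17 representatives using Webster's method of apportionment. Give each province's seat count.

Brisco 4, Farrow 5, Harke 2, Eskel 4, Dorne 2

Standard divisor 254615/17 ≈ 14977.353; standard quotas: Brisco 3.701, Farrow 5.447, Harke 2.044, Eskel 3.824, Dorne 1.984.
Rounding to the nearest integer gives Brisco 4, Farrow 5, Harke 2, Eskel 4, Dorne 2 — total 17, matching the house size, so no adjustment is needed.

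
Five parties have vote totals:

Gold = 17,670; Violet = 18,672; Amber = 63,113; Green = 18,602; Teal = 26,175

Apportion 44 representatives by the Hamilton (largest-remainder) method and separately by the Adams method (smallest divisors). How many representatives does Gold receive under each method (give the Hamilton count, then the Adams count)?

5 and 6

Hamilton: Gold 5, Violet 6, Amber 19, Green 6, Teal 8.
Adams: Gold 6, Violet 6, Amber 18, Green 6, Teal 8.
Gold gets 5 under Hamilton and 6 under Adams.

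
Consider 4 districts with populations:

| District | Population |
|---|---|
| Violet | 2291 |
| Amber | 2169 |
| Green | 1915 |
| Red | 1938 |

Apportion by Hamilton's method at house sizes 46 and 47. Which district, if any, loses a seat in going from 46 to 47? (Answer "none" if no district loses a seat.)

none

At 46 seats: Violet 13, Amber 12, Green 10, Red 11.
At 47 seats: Violet 13, Amber 12, Green 11, Red 11.
No district's allocation decreased.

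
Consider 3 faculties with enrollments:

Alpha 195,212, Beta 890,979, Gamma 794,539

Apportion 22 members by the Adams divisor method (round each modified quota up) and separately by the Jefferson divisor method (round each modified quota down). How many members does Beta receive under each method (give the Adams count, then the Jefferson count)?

10 and 11

Adams: Alpha 3, Beta 10, Gamma 9.
Jefferson: Alpha 2, Beta 11, Gamma 9.
Beta gets 10 under Adams and 11 under Jefferson.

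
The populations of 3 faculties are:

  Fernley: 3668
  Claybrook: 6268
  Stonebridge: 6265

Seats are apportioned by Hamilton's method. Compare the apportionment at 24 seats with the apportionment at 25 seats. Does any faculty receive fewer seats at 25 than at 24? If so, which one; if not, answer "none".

Fernley

At 24 seats: Fernley 6, Claybrook 9, Stonebridge 9.
At 25 seats: Fernley 5, Claybrook 10, Stonebridge 10.
Fernley drops from 6 to 5.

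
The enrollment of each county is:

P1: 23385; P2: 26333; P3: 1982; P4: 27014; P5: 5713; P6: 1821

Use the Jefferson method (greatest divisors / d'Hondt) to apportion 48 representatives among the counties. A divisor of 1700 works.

With modified divisor 1700: modified quotas P1 13.756, P2 15.490, P3 1.166, P4 15.891, P5 3.361, P6 1.071.
Rounding down: P1 13, P2 15, P3 1, P4 15, P5 3, P6 1 (total 48).

P1: 13, P2: 15, P3: 1, P4: 15, P5: 3, P6: 1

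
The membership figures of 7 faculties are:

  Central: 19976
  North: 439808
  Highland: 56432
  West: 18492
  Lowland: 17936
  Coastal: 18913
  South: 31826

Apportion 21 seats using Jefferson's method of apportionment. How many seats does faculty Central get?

0

Standard divisor 603383/21 ≈ 28732.524; standard quotas: Central 0.695, North 15.307, Highland 1.964, West 0.644, Lowland 0.624, Coastal 0.658, South 1.108.
Rounding down gives 0, 15, 1, 0, 0, 0, 1 = 17 seats, so the divisor must be adjusted.
With modified divisor 23800: modified quotas Central 0.839, North 18.479, Highland 2.371, West 0.777, Lowland 0.754, Coastal 0.795, South 1.337.
Rounding down: Central 0, North 18, Highland 2, West 0, Lowland 0, Coastal 0, South 1 (total 21).
Central receives 0.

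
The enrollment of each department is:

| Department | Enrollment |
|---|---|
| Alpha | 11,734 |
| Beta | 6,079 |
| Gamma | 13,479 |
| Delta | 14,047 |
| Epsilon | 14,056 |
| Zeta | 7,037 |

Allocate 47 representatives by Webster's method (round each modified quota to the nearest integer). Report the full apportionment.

Standard divisor 66432/47 ≈ 1413.447; standard quotas: Alpha 8.302, Beta 4.301, Gamma 9.536, Delta 9.938, Epsilon 9.944, Zeta 4.979.
Rounding to the nearest integer gives Alpha 8, Beta 4, Gamma 10, Delta 10, Epsilon 10, Zeta 5 — total 47, matching the house size, so no adjustment is needed.

Alpha=8, Beta=4, Gamma=10, Delta=10, Epsilon=10, Zeta=5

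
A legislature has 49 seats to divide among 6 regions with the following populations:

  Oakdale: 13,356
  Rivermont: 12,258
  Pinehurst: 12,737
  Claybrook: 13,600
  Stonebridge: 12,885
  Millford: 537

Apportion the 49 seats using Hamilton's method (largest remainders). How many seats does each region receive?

Oakdale: 10, Rivermont: 9, Pinehurst: 10, Claybrook: 10, Stonebridge: 10, Millford: 0

Total 65373; standard divisor 65373/49 ≈ 1334.143.
Standard quotas: Oakdale 10.0109, Rivermont 9.1879, Pinehurst 9.5470, Claybrook 10.1938, Stonebridge 9.6579, Millford 0.4025.
Lower quotas: Oakdale 10, Rivermont 9, Pinehurst 9, Claybrook 10, Stonebridge 9, Millford 0 (sum 47, leaving 2 seats).
Remainders in descending order: Stonebridge 0.6579, Pinehurst 0.5470, Millford 0.4025, Claybrook 0.1938, Rivermont 0.1879, Oakdale 0.0109.
The surplus seats go to Stonebridge, Pinehurst.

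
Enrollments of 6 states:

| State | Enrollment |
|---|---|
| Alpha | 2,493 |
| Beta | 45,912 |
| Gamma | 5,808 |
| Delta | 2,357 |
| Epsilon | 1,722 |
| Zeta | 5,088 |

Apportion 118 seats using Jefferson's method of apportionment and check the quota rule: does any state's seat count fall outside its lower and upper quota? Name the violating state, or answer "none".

Standard quotas: Alpha 4.641, Beta 85.478, Gamma 10.813, Delta 4.388, Epsilon 3.206, Zeta 9.473.
Jefferson allocation: Alpha 4, Beta 87, Gamma 11, Delta 4, Epsilon 3, Zeta 9.
Beta has quota 85.478 (lower 85, upper 86) but receives 87 — outside the quota interval.

Beta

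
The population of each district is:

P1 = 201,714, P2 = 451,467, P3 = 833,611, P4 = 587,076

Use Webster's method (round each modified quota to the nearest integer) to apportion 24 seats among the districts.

Standard divisor 2073868/24 ≈ 86411.167; standard quotas: P1 2.334, P2 5.225, P3 9.647, P4 6.794.
Rounding to the nearest integer gives P1 2, P2 5, P3 10, P4 7 — total 24, matching the house size, so no adjustment is needed.

P1=2, P2=5, P3=10, P4=7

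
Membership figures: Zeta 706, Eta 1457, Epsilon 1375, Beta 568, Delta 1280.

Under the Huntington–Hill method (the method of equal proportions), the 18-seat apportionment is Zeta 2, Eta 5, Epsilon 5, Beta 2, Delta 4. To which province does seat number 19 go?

Priority for the next seat is population ÷ (√(s·(s+1))).
Priorities: Zeta 288.223, Eta 266.011, Epsilon 251.040, Beta 231.885, Delta 286.217.
Highest priority: Zeta.

Zeta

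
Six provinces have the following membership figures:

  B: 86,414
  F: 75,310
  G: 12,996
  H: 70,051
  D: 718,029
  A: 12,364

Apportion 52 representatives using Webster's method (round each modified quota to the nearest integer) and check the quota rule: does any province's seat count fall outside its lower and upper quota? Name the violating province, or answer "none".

D

Standard quotas: B 4.608, F 4.016, G 0.693, H 3.735, D 38.288, A 0.659.
Webster allocation: B 5, F 4, G 1, H 4, D 37, A 1.
D has quota 38.288 (lower 38, upper 39) but receives 37 — outside the quota interval.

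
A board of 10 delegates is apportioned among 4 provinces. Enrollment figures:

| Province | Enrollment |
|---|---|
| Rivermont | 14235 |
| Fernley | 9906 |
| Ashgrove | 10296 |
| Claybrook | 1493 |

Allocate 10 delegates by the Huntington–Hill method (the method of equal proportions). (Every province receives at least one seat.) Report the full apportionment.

With divisor 4077: modified quotas Rivermont 3.492, Fernley 2.430, Ashgrove 2.525, Claybrook 0.366.
Geometric-mean thresholds: Rivermont √(3·4)=3.464, Fernley √(2·3)=2.449, Ashgrove √(2·3)=2.449, Claybrook (min 1).
Each quota rounded against its threshold gives Rivermont 4, Fernley 2, Ashgrove 3, Claybrook 1 (total 10).

Rivermont 4, Fernley 2, Ashgrove 3, Claybrook 1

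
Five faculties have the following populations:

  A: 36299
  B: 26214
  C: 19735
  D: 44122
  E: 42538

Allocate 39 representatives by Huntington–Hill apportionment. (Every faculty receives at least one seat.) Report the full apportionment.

A=8; B=6; C=5; D=10; E=10

With divisor 4345: modified quotas A 8.354, B 6.033, C 4.542, D 10.155, E 9.790.
Geometric-mean thresholds: A √(8·9)=8.485, B √(6·7)=6.481, C √(4·5)=4.472, D √(10·11)=10.488, E √(9·10)=9.487.
Each quota rounded against its threshold gives A 8, B 6, C 5, D 10, E 10 (total 39).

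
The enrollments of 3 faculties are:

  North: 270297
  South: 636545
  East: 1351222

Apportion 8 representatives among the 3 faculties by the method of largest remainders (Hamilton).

North=1; South=2; East=5

Total 2258064; standard divisor 2258064/8 = 282258.
Standard quotas: North 0.9576, South 2.2552, East 4.7872.
Lower quotas: North 0, South 2, East 4 (sum 6, leaving 2 seats).
Remainders in descending order: North 0.9576, East 0.7872, South 0.2552.
The surplus seats go to North, East.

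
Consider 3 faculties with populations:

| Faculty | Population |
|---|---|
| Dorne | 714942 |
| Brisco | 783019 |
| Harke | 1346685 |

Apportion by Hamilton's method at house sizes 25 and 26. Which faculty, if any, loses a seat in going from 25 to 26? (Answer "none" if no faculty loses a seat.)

none

At 25 seats: Dorne 6, Brisco 7, Harke 12.
At 26 seats: Dorne 7, Brisco 7, Harke 12.
No faculty's allocation decreased.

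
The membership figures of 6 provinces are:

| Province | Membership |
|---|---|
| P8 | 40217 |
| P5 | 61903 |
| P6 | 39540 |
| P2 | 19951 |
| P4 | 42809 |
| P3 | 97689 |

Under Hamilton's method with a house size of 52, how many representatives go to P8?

7

The standard divisor is 302109/52 ≈ 5809.788.
Standard quotas: P8 6.9223, P5 10.6549, P6 6.8058, P2 3.4340, P4 7.3684, P3 16.8146.
Lower quotas: P8 6, P5 10, P6 6, P2 3, P4 7, P3 16 (sum 48, leaving 4 seats).
Remainders in descending order: P8 0.9223, P3 0.8146, P6 0.8058, P5 0.6549, P2 0.4340, P4 0.3684.
Largest remainders: P8, P3, P6, P5 receive the extra seats.
P8 receives 7.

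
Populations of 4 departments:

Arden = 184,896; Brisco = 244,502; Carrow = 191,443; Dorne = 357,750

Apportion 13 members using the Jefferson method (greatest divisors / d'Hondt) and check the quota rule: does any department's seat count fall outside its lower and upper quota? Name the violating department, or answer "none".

none

Standard quotas: Arden 2.456, Brisco 3.248, Carrow 2.543, Dorne 4.752.
Jefferson allocation: Arden 2, Brisco 3, Carrow 3, Dorne 5.
Every allocation lies between the lower and upper quota.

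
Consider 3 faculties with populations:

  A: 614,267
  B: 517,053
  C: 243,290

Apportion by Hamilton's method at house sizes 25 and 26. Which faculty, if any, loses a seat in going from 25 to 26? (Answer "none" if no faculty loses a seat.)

C

At 25 seats: A 11, B 9, C 5.
At 26 seats: A 12, B 10, C 4.
C drops from 5 to 4.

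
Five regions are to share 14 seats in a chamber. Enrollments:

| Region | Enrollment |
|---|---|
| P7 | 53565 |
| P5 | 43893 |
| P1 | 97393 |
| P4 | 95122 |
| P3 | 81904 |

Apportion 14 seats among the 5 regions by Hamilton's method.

P7: 2; P5: 2; P1: 4; P4: 3; P3: 3

Standard divisor: 371877 ÷ 14 ≈ 26562.643.
Standard quotas: P7 2.0166, P5 1.6524, P1 3.6665, P4 3.5810, P3 3.0834.
Lower quotas: P7 2, P5 1, P1 3, P4 3, P3 3 (sum 12, leaving 2 seats).
Remainders in descending order: P1 0.6665, P5 0.6524, P4 0.5810, P3 0.0834, P7 0.0166.
The surplus seats go to P1, P5.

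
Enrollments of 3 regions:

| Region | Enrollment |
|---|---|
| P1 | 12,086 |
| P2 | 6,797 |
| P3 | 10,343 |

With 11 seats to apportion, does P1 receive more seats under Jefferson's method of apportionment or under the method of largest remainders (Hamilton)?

Jefferson: P1 5, P2 2, P3 4.
Hamilton: P1 4, P2 3, P3 4.
P1 gets 5 under Jefferson and 4 under Hamilton.

Jefferson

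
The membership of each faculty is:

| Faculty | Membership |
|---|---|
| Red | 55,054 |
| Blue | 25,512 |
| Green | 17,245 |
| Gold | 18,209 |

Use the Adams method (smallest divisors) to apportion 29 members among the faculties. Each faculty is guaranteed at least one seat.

Standard divisor 116020/29 ≈ 4000.69; standard quotas: Red 13.761, Blue 6.377, Green 4.311, Gold 4.551.
Rounding up gives 14, 7, 5, 5 = 31 seats, so the divisor must be adjusted.
With modified divisor 4280: modified quotas Red 12.863, Blue 5.961, Green 4.029, Gold 4.254.
Rounding up: Red 13, Blue 6, Green 5, Gold 5 (total 29).

Red 13; Blue 6; Green 5; Gold 5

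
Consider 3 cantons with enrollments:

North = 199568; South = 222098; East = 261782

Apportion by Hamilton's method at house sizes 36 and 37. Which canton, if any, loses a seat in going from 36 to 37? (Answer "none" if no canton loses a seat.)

At 36 seats: North 10, South 12, East 14.
At 37 seats: North 11, South 12, East 14.
No canton's allocation decreased.

none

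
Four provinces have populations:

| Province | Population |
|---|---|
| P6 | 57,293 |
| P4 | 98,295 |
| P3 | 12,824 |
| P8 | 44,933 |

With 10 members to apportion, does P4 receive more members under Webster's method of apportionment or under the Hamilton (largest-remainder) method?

Hamilton

Webster: P6 3, P4 4, P3 1, P8 2.
Hamilton: P6 3, P4 5, P3 0, P8 2.
P4 gets 4 under Webster and 5 under Hamilton.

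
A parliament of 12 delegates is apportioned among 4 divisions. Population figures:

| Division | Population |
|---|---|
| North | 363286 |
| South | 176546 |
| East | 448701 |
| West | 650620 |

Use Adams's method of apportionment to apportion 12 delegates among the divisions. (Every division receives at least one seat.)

North=3; South=2; East=3; West=4

Standard divisor 1639153/12 ≈ 136596.083; standard quotas: North 2.660, South 1.292, East 3.285, West 4.763.
Rounding up gives 3, 2, 4, 5 = 14 seats, so the divisor must be adjusted.
With modified divisor 169600: modified quotas North 2.142, South 1.041, East 2.646, West 3.836.
Rounding up: North 3, South 2, East 3, West 4 (total 12).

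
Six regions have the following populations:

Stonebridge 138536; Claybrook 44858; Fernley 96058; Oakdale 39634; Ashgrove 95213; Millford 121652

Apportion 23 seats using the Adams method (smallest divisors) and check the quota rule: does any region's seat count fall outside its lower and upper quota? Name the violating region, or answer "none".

none

Standard quotas: Stonebridge 5.945, Claybrook 1.925, Fernley 4.122, Oakdale 1.701, Ashgrove 4.086, Millford 5.221.
Adams allocation: Stonebridge 6, Claybrook 2, Fernley 4, Oakdale 2, Ashgrove 4, Millford 5.
Every allocation lies between the lower and upper quota.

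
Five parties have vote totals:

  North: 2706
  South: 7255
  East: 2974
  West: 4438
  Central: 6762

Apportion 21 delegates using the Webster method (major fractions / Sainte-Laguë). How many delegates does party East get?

Standard divisor 24135/21 ≈ 1149.286; standard quotas: North 2.355, South 6.313, East 2.588, West 3.862, Central 5.884.
Rounding to the nearest integer gives North 2, South 6, East 3, West 4, Central 6 — total 21, matching the house size, so no adjustment is needed.
East receives 3.

3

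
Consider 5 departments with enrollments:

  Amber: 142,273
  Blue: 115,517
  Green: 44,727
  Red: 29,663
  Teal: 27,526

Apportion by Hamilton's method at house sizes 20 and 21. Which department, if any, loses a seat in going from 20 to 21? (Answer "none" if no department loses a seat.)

At 20 seats: Amber 8, Blue 6, Green 2, Red 2, Teal 2.
At 21 seats: Amber 8, Blue 7, Green 3, Red 2, Teal 1.
Teal drops from 2 to 1.

Teal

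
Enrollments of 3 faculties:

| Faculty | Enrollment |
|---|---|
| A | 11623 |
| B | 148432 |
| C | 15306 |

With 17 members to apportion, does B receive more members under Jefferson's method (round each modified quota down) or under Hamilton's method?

Jefferson

Jefferson: A 1, B 15, C 1.
Hamilton: A 1, B 14, C 2.
B gets 15 under Jefferson and 14 under Hamilton.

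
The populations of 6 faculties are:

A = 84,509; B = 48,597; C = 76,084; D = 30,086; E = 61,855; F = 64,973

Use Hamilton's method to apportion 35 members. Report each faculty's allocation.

Standard divisor: 366104 ÷ 35 ≈ 10460.114.
Standard quotas: A 8.0792, B 4.6459, C 7.2737, D 2.8763, E 5.9134, F 6.2115.
Lower quotas: A 8, B 4, C 7, D 2, E 5, F 6 (sum 32, leaving 3 seats).
Remainders in descending order: E 0.9134, D 0.8763, B 0.6459, C 0.2737, F 0.2115, A 0.0792.
Largest remainders: E, D, B receive the extra seats.

A 8, B 5, C 7, D 3, E 6, F 6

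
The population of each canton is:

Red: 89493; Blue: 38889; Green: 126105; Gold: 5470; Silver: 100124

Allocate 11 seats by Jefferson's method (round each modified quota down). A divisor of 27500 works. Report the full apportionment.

With modified divisor 27500: modified quotas Red 3.254, Blue 1.414, Green 4.586, Gold 0.199, Silver 3.641.
Rounding down: Red 3, Blue 1, Green 4, Gold 0, Silver 3 (total 11).

Red 3, Blue 1, Green 4, Gold 0, Silver 3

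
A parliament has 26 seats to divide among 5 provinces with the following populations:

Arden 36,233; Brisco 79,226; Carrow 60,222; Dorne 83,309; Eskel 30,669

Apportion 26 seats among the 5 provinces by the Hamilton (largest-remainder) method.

The standard divisor is 289659/26 ≈ 11140.731.
Standard quotas: Arden 3.2523, Brisco 7.1114, Carrow 5.4056, Dorne 7.4779, Eskel 2.7529.
Lower quotas: Arden 3, Brisco 7, Carrow 5, Dorne 7, Eskel 2 (sum 24, leaving 2 seats).
Remainders in descending order: Eskel 0.7529, Dorne 0.4779, Carrow 0.4056, Arden 0.2523, Brisco 0.1114.
The surplus seats go to Eskel, Dorne.

Arden 3, Brisco 7, Carrow 5, Dorne 8, Eskel 3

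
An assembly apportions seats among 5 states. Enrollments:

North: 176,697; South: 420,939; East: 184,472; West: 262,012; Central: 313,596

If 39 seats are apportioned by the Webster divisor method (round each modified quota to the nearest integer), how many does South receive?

12

Standard divisor 1357716/39 ≈ 34813.231; standard quotas: North 5.076, South 12.091, East 5.299, West 7.526, Central 9.008.
Rounding to the nearest integer gives North 5, South 12, East 5, West 8, Central 9 — total 39, matching the house size, so no adjustment is needed.
South receives 12.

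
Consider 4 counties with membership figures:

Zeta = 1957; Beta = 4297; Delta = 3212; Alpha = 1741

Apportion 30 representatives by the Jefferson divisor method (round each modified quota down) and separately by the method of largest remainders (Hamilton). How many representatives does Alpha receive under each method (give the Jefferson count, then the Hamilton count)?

4 and 5

Jefferson: Zeta 5, Beta 12, Delta 9, Alpha 4.
Hamilton: Zeta 5, Beta 11, Delta 9, Alpha 5.
Alpha gets 4 under Jefferson and 5 under Hamilton.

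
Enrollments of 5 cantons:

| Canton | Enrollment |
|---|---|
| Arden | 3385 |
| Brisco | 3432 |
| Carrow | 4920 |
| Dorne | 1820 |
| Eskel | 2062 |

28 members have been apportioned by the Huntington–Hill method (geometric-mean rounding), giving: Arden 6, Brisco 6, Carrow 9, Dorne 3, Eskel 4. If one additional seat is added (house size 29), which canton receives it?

Brisco

Priority for the next seat is population ÷ (√(s·(s+1))).
Priorities: Arden 522.317, Brisco 529.569, Carrow 518.614, Dorne 525.389, Eskel 461.077.
Highest priority: Brisco.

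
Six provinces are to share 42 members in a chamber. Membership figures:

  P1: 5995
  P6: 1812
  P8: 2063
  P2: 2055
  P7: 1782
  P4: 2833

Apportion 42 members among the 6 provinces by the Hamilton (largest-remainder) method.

P1 15, P6 5, P8 5, P2 5, P7 5, P4 7

The standard divisor is 16540/42 ≈ 393.81.
Standard quotas: P1 15.2231, P6 4.6012, P8 5.2386, P2 5.2183, P7 4.5250, P4 7.1938.
Lower quotas: P1 15, P6 4, P8 5, P2 5, P7 4, P4 7 (sum 40, leaving 2 seats).
Remainders in descending order: P6 0.6012, P7 0.5250, P8 0.2386, P1 0.2231, P2 0.2183, P4 0.1938.
The surplus seats go to P6, P7.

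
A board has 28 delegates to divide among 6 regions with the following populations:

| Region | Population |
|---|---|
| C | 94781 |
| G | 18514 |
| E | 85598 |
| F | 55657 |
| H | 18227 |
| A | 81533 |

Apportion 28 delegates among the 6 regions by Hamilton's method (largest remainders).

C 8, G 2, E 7, F 4, H 1, A 6

Total 354310; standard divisor 354310/28 ≈ 12653.929.
Standard quotas: C 7.4902, G 1.4631, E 6.7645, F 4.3984, H 1.4404, A 6.4433.
Lower quotas: C 7, G 1, E 6, F 4, H 1, A 6 (sum 25, leaving 3 seats).
Remainders in descending order: E 0.7645, C 0.4902, G 0.4631, A 0.4433, H 0.4404, F 0.3984.
Largest remainders: E, C, G receive the extra seats.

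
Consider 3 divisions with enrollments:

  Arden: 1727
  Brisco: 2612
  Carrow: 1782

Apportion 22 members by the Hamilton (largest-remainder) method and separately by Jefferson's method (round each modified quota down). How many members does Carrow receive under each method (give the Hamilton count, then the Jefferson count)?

Hamilton: Arden 6, Brisco 9, Carrow 7.
Jefferson: Arden 6, Brisco 10, Carrow 6.
Carrow gets 7 under Hamilton and 6 under Jefferson.

7 and 6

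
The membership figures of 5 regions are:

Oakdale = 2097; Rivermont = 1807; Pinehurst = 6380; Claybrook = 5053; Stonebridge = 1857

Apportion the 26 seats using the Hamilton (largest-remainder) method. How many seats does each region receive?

Oakdale 3; Rivermont 3; Pinehurst 10; Claybrook 7; Stonebridge 3

Total 17194; standard divisor 17194/26 ≈ 661.308.
Standard quotas: Oakdale 3.1710, Rivermont 2.7325, Pinehurst 9.6476, Claybrook 7.6409, Stonebridge 2.8081.
Lower quotas: Oakdale 3, Rivermont 2, Pinehurst 9, Claybrook 7, Stonebridge 2 (sum 23, leaving 3 seats).
Remainders in descending order: Stonebridge 0.8081, Rivermont 0.7325, Pinehurst 0.6476, Claybrook 0.6409, Oakdale 0.1710.
The surplus seats go to Stonebridge, Rivermont, Pinehurst.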